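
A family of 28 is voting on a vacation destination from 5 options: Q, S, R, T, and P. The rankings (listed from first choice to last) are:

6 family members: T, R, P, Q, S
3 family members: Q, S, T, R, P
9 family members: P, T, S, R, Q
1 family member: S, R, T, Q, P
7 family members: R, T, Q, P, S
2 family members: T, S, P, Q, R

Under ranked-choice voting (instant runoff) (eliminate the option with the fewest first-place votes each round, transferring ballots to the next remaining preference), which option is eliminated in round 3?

Round 1: Q 3, S 1, R 7, T 8, P 9. Eliminate S.
Round 2: Q 3, R 8, T 8, P 9. Eliminate Q.
Round 3: R 8, T 11, P 9. Eliminate R.

R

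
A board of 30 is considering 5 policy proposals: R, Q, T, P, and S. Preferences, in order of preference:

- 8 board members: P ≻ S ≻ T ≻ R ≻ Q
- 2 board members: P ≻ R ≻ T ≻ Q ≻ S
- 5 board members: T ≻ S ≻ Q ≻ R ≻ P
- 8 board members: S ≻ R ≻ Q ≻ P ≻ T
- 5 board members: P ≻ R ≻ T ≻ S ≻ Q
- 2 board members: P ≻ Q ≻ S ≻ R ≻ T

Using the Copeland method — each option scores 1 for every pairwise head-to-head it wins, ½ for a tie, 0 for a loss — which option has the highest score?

R: beats Q and T; loses to P and S → score 2.
Q: loses to R, T, P, and S → score 0.
T: beats Q; loses to R, P, and S → score 1.
P: beats R, Q, T, and S → score 4.
S: beats R, Q, and T; loses to P → score 3.
P has the best pairwise record.

P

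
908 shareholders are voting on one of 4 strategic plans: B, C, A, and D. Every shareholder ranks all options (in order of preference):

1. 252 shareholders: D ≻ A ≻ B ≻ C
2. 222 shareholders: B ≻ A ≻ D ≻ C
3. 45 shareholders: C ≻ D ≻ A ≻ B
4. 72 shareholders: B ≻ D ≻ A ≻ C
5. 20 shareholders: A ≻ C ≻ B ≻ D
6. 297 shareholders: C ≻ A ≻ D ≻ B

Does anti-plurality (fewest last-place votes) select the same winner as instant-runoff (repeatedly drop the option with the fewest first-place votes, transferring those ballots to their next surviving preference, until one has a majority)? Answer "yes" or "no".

no

Anti-plurality — last-place votes: B 342, C 546, A 0, D 20. Winner: A.
Instant-runoff — R1 B 294, C 342, A 20, D 252 (A out); R2 B 294, C 362, D 252 (D out); R3 B 546, C 362 (B winner). Winner: B.
The two methods disagree.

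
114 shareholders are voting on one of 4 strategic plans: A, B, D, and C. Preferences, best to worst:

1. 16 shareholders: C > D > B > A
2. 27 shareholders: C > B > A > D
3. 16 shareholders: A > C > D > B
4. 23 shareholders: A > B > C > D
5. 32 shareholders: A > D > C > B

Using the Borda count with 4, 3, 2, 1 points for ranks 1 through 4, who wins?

A

A: 16·1 + 27·2 + 16·4 + 23·4 + 32·4 = 354
B: 16·2 + 27·3 + 16·1 + 23·3 + 32·1 = 230
D: 16·3 + 27·1 + 16·2 + 23·1 + 32·3 = 226
C: 16·4 + 27·4 + 16·3 + 23·2 + 32·2 = 330
A has the highest Borda score (354).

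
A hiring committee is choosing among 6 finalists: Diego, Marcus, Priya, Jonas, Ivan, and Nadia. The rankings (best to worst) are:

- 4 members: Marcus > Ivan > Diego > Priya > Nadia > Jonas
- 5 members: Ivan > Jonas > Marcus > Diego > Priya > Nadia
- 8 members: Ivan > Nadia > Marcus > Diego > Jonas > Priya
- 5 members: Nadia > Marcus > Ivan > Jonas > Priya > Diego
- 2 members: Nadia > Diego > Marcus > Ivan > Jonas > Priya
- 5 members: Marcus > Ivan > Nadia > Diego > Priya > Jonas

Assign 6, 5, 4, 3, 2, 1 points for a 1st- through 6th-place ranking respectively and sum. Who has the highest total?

Diego: 4·4 + 5·3 + 8·3 + 5·1 + 2·5 + 5·3 = 85
Marcus: 4·6 + 5·4 + 8·4 + 5·5 + 2·4 + 5·6 = 139
Priya: 4·3 + 5·2 + 8·1 + 5·2 + 2·1 + 5·2 = 52
Jonas: 4·1 + 5·5 + 8·2 + 5·3 + 2·2 + 5·1 = 69
Ivan: 4·5 + 5·6 + 8·6 + 5·4 + 2·3 + 5·5 = 149
Nadia: 4·2 + 5·1 + 8·5 + 5·6 + 2·6 + 5·4 = 115
Ivan has the highest Borda score (149).

Ivan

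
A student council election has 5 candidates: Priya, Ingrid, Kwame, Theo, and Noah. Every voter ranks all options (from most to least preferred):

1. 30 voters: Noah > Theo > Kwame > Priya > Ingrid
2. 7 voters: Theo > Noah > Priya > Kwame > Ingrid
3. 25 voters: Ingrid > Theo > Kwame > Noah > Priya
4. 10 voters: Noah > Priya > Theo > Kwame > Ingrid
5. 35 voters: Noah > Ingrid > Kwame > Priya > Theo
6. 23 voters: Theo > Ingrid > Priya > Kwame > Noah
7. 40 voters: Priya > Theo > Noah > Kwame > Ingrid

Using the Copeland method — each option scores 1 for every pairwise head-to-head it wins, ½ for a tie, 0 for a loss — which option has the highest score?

Theo

Priya: beats Ingrid; ties Theo; loses to Kwame and Noah → score 1.5.
Ingrid: loses to Priya, Kwame, Theo, and Noah → score 0.
Kwame: beats Priya and Ingrid; loses to Theo and Noah → score 2.
Theo: beats Ingrid, Kwame, and Noah; ties Priya → score 3.5.
Noah: beats Priya, Ingrid, and Kwame; loses to Theo → score 3.
Theo has the best pairwise record.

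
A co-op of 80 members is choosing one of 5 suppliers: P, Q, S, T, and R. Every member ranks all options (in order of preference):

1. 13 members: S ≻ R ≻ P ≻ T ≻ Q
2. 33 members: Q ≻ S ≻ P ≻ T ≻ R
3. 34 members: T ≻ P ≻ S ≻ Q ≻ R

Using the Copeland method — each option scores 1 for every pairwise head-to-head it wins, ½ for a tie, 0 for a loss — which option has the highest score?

P: beats Q, T, and R; loses to S → score 3.
Q: beats R; loses to P, S, and T → score 1.
S: beats P, Q, T, and R → score 4.
T: beats Q and R; loses to P and S → score 2.
R: loses to P, Q, S, and T → score 0.
S has the best pairwise record.

S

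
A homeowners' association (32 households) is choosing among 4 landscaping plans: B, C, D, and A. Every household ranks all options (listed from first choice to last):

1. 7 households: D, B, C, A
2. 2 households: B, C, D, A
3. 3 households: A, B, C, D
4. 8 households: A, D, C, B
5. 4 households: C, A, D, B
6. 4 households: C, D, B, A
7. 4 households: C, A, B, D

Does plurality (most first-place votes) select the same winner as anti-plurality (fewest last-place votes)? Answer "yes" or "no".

yes

Plurality — first-place votes: B 2, C 12, D 7, A 11. Winner: C.
Anti-plurality — last-place votes: B 12, C 0, D 7, A 13. Winner: C.
The two methods agree.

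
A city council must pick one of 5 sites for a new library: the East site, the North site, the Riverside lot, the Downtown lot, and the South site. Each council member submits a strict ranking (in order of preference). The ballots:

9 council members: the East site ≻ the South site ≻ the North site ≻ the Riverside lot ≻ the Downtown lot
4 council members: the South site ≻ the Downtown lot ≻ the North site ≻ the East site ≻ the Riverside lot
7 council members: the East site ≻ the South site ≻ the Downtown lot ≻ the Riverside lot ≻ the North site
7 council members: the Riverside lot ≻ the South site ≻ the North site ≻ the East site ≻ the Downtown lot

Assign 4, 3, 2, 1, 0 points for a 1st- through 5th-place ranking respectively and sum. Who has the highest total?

the South site

the East site: 9·4 + 4·1 + 7·4 + 7·1 = 75
the North site: 9·2 + 4·2 + 7·0 + 7·2 = 40
the Riverside lot: 9·1 + 4·0 + 7·1 + 7·4 = 44
the Downtown lot: 9·0 + 4·3 + 7·2 + 7·0 = 26
the South site: 9·3 + 4·4 + 7·3 + 7·3 = 85
the South site has the highest Borda score (85).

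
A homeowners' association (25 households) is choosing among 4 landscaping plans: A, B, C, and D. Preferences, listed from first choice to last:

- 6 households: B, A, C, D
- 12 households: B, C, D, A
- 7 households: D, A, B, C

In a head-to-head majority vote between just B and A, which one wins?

Voters preferring B to A: 18; preferring A to B: 7.
B wins the head-to-head.

B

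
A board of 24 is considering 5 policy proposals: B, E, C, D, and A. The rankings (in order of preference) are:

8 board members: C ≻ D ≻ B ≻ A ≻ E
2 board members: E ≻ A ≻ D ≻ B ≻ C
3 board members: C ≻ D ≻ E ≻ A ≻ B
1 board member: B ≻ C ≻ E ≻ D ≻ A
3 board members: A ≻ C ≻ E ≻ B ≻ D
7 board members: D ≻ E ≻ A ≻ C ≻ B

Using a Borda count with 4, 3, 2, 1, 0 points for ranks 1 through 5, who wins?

D

B: 8·2 + 2·1 + 3·0 + 1·4 + 3·1 + 7·0 = 25
E: 8·0 + 2·4 + 3·2 + 1·2 + 3·2 + 7·3 = 43
C: 8·4 + 2·0 + 3·4 + 1·3 + 3·3 + 7·1 = 63
D: 8·3 + 2·2 + 3·3 + 1·1 + 3·0 + 7·4 = 66
A: 8·1 + 2·3 + 3·1 + 1·0 + 3·4 + 7·2 = 43
D has the highest Borda score (66).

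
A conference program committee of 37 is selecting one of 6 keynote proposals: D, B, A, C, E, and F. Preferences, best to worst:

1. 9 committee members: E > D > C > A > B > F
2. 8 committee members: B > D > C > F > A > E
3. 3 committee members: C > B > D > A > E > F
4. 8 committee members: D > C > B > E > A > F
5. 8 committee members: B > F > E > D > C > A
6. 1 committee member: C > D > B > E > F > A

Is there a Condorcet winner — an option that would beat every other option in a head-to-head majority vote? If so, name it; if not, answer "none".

Checking pairwise contests:
B beats D 19–18.
C beats B 21–16.
D beats A 37–0.
D beats C 33–4.
D beats E 20–17.
D beats F 29–8.
Every option loses at least one head-to-head, so there is no Condorcet winner.

none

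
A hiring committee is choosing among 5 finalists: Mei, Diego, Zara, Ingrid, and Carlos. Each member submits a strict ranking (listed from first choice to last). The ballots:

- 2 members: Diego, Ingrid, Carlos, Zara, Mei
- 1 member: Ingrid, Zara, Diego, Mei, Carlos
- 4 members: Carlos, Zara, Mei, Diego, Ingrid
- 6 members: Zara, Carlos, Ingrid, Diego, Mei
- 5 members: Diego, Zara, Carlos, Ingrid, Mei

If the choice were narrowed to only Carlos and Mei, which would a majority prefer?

Carlos

Voters preferring Carlos to Mei: 17; preferring Mei to Carlos: 1.
Carlos wins the head-to-head.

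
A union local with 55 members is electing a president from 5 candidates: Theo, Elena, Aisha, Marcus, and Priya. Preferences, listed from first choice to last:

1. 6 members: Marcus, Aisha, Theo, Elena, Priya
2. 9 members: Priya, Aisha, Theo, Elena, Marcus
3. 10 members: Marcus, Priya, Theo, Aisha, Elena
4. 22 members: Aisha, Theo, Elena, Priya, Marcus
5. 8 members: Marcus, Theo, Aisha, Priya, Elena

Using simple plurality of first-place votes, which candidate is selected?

Marcus

First-place votes: Theo 0, Elena 0, Aisha 22, Marcus 24, Priya 9.
Marcus has the most first-place votes.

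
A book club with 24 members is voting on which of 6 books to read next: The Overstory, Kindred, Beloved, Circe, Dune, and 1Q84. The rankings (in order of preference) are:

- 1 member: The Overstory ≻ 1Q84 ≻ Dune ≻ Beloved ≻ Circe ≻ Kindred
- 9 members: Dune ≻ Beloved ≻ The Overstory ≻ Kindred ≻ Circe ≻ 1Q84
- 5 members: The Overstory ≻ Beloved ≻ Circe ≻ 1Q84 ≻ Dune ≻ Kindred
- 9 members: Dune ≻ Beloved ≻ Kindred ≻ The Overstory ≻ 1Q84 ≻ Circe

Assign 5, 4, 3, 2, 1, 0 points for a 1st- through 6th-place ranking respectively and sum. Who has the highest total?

The Overstory: 1·5 + 9·3 + 5·5 + 9·2 = 75
Kindred: 1·0 + 9·2 + 5·0 + 9·3 = 45
Beloved: 1·2 + 9·4 + 5·4 + 9·4 = 94
Circe: 1·1 + 9·1 + 5·3 + 9·0 = 25
Dune: 1·3 + 9·5 + 5·1 + 9·5 = 98
1Q84: 1·4 + 9·0 + 5·2 + 9·1 = 23
Dune has the highest Borda score (98).

Dune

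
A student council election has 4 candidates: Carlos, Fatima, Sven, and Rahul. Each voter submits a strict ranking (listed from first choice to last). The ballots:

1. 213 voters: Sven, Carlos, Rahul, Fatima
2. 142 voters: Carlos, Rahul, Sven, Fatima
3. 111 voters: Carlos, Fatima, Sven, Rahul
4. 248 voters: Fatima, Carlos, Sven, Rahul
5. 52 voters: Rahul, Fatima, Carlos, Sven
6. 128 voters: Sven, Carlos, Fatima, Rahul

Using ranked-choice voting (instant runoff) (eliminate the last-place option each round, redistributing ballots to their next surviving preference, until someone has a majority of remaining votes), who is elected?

Round 1: Carlos 253, Fatima 248, Sven 341, Rahul 52. Eliminate Rahul.
Round 2: Carlos 253, Fatima 300, Sven 341. Eliminate Carlos.
Round 3: Fatima 411, Sven 483. Sven has a majority.

Sven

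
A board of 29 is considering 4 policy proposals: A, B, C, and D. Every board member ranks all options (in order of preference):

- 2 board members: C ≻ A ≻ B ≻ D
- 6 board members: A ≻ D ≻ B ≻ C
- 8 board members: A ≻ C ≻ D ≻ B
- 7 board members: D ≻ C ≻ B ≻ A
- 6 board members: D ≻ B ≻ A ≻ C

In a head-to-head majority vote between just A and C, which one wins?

A

Voters preferring A to C: 20; preferring C to A: 9.
A wins the head-to-head.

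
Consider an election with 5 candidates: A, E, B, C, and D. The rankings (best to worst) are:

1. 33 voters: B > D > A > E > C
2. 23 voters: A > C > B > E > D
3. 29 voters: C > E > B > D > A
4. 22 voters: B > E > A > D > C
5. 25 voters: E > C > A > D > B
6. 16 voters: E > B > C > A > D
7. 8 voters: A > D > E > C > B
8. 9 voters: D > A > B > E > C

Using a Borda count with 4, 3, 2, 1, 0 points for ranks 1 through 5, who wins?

E

A: 33·2 + 23·4 + 29·0 + 22·2 + 25·2 + 16·1 + 8·4 + 9·3 = 327
E: 33·1 + 23·1 + 29·3 + 22·3 + 25·4 + 16·4 + 8·2 + 9·1 = 398
B: 33·4 + 23·2 + 29·2 + 22·4 + 25·0 + 16·3 + 8·0 + 9·2 = 390
C: 33·0 + 23·3 + 29·4 + 22·0 + 25·3 + 16·2 + 8·1 + 9·0 = 300
D: 33·3 + 23·0 + 29·1 + 22·1 + 25·1 + 16·0 + 8·3 + 9·4 = 235
E has the highest Borda score (398).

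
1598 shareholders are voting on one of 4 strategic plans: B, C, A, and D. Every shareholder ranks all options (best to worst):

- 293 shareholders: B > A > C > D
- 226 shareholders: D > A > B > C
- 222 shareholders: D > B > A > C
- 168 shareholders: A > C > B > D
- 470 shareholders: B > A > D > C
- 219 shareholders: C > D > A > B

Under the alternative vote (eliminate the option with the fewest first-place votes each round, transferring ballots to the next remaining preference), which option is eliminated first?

Round 1: B 763, C 219, A 168, D 448. Eliminate A.

A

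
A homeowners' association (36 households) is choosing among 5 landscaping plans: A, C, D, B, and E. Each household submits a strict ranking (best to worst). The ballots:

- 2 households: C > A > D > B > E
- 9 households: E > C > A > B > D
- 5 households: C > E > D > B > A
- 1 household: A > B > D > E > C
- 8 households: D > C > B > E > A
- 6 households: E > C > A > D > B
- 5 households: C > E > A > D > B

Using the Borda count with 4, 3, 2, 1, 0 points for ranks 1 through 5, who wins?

A: 2·3 + 9·2 + 5·0 + 1·4 + 8·0 + 6·2 + 5·2 = 50
C: 2·4 + 9·3 + 5·4 + 1·0 + 8·3 + 6·3 + 5·4 = 117
D: 2·2 + 9·0 + 5·2 + 1·2 + 8·4 + 6·1 + 5·1 = 59
B: 2·1 + 9·1 + 5·1 + 1·3 + 8·2 + 6·0 + 5·0 = 35
E: 2·0 + 9·4 + 5·3 + 1·1 + 8·1 + 6·4 + 5·3 = 99
C has the highest Borda score (117).

C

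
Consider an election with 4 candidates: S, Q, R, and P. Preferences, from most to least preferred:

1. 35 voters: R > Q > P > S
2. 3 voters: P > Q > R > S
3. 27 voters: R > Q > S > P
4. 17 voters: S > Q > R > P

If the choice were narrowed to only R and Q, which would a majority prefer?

R

Voters preferring R to Q: 62; preferring Q to R: 20.
R wins the head-to-head.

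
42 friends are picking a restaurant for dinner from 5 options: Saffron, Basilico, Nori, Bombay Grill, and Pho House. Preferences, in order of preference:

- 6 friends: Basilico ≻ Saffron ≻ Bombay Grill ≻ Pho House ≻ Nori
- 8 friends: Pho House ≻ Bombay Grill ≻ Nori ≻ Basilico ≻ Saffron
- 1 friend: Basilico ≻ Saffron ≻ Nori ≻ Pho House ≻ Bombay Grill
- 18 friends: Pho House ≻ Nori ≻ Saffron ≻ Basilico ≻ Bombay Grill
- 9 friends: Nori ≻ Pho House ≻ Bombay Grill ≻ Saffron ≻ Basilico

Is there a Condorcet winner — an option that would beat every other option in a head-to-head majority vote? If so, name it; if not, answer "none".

Pho House vs Saffron: 35–7 for Pho House.
Pho House vs Basilico: 35–7 for Pho House.
Pho House vs Nori: 32–10 for Pho House.
Pho House vs Bombay Grill: 36–6 for Pho House.
Pho House beats every other option head-to-head.

Pho House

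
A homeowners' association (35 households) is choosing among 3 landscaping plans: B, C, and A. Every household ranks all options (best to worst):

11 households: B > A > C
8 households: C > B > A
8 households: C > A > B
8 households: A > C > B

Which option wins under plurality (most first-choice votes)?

First-place votes: B 11, C 16, A 8.
C has the most first-place votes.

C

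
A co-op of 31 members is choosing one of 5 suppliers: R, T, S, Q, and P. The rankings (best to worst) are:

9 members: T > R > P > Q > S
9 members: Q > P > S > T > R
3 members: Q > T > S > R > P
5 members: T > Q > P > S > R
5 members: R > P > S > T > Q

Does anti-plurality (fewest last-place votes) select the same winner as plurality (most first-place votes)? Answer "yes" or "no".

yes

Anti-plurality — last-place votes: R 14, T 0, S 9, Q 5, P 3. Winner: T.
Plurality — first-place votes: R 5, T 14, S 0, Q 12, P 0. Winner: T.
The two methods agree.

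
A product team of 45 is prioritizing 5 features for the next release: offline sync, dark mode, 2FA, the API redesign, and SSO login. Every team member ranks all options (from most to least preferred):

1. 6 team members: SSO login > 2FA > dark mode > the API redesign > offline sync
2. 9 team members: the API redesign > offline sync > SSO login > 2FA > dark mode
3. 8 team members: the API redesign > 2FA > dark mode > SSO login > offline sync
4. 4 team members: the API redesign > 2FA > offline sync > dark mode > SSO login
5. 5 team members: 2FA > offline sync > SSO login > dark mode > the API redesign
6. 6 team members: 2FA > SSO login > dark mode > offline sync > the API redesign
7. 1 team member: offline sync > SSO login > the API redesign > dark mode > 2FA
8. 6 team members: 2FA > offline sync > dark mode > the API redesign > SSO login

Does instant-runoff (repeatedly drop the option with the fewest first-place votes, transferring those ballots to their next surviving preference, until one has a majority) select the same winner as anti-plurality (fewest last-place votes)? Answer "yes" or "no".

Instant-runoff — R1 offline sync 1, dark mode 0, 2FA 17, the API redesign 21, SSO login 6 (dark mode out); R2 offline sync 1, 2FA 17, the API redesign 21, SSO login 6 (offline sync out); R3 2FA 17, the API redesign 21, SSO login 7 (SSO login out); R4 2FA 23, the API redesign 22 (2FA winner). Winner: 2FA.
Anti-plurality — last-place votes: offline sync 14, dark mode 9, 2FA 1, the API redesign 11, SSO login 10. Winner: 2FA.
The two methods agree.

yes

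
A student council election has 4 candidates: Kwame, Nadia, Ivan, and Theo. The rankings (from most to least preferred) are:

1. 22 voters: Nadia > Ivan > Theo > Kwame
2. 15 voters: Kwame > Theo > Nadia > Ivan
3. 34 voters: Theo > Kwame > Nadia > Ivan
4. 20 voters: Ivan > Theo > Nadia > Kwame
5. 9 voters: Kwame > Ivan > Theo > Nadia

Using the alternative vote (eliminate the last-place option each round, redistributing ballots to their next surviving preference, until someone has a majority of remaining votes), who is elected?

Theo

Round 1: Kwame 24, Nadia 22, Ivan 20, Theo 34. Eliminate Ivan.
Round 2: Kwame 24, Nadia 22, Theo 54. Theo has a majority.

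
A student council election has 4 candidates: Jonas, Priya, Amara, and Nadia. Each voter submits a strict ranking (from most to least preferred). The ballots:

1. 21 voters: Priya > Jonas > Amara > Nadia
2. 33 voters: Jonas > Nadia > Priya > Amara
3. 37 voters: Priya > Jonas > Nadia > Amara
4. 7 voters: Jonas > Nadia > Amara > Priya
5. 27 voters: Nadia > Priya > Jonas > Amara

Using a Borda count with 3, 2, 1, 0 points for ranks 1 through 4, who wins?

Jonas: 21·2 + 33·3 + 37·2 + 7·3 + 27·1 = 263
Priya: 21·3 + 33·1 + 37·3 + 7·0 + 27·2 = 261
Amara: 21·1 + 33·0 + 37·0 + 7·1 + 27·0 = 28
Nadia: 21·0 + 33·2 + 37·1 + 7·2 + 27·3 = 198
Jonas has the highest Borda score (263).

Jonas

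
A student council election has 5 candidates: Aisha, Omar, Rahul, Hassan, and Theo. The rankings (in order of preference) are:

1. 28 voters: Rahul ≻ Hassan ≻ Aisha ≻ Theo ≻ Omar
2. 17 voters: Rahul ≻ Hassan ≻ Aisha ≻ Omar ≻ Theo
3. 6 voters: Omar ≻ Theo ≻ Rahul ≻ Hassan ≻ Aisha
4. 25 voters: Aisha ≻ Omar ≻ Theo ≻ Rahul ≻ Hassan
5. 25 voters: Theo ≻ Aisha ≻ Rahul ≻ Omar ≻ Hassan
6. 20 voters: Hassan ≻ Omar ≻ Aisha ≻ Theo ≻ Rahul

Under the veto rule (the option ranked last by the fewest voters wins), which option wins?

Aisha

Last-place votes: Aisha 6, Omar 28, Rahul 20, Hassan 50, Theo 17.
Aisha is ranked last by the fewest voters, so Aisha wins.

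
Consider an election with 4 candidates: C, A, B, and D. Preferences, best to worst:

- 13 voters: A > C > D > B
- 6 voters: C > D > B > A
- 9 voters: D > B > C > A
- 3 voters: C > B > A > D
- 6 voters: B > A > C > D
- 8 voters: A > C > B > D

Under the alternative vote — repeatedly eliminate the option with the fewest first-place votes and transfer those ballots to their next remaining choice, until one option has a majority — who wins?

A

Round 1: C 9, A 21, B 6, D 9. Eliminate B.
Round 2: C 9, A 27, D 9. A has a majority.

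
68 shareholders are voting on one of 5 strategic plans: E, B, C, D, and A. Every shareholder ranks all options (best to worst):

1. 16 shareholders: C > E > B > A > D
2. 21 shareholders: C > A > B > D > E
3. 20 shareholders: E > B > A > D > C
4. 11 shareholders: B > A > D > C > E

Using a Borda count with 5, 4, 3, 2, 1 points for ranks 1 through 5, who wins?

B

E: 16·4 + 21·1 + 20·5 + 11·1 = 196
B: 16·3 + 21·3 + 20·4 + 11·5 = 246
C: 16·5 + 21·5 + 20·1 + 11·2 = 227
D: 16·1 + 21·2 + 20·2 + 11·3 = 131
A: 16·2 + 21·4 + 20·3 + 11·4 = 220
B has the highest Borda score (246).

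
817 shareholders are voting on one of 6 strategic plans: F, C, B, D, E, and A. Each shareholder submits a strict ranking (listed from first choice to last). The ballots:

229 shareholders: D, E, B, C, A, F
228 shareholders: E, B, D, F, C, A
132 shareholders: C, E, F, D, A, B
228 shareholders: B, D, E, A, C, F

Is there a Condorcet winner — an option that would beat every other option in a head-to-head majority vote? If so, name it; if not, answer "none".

none

Checking pairwise contests:
C beats F 589–228.
B beats C 685–132.
E beats B 589–228.
B beats D 456–361.
D beats E 457–360.
C beats A 589–228.
Every option loses at least one head-to-head, so there is no Condorcet winner.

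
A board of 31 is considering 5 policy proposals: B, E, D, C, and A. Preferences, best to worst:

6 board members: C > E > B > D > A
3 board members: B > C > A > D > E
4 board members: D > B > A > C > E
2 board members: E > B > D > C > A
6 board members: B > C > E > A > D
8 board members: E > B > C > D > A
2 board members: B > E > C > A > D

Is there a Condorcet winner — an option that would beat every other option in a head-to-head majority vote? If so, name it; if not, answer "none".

none

Checking pairwise contests:
E beats B 16–15.
C beats E 19–12.
B beats D 27–4.
B beats C 25–6.
B beats A 31–0.
Every option loses at least one head-to-head, so there is no Condorcet winner.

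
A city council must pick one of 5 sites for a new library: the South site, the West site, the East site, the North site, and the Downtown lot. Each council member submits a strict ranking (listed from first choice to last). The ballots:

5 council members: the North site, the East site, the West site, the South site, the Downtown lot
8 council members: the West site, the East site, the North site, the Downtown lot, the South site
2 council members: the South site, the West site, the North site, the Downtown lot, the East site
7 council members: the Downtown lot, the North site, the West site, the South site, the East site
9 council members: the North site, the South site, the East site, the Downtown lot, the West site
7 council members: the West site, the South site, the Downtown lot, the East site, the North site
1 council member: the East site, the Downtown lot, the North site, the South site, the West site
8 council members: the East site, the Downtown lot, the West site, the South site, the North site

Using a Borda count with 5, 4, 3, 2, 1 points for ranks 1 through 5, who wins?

the South site: 5·2 + 8·1 + 2·5 + 7·2 + 9·4 + 7·4 + 1·2 + 8·2 = 124
the West site: 5·3 + 8·5 + 2·4 + 7·3 + 9·1 + 7·5 + 1·1 + 8·3 = 153
the East site: 5·4 + 8·4 + 2·1 + 7·1 + 9·3 + 7·2 + 1·5 + 8·5 = 147
the North site: 5·5 + 8·3 + 2·3 + 7·4 + 9·5 + 7·1 + 1·3 + 8·1 = 146
the Downtown lot: 5·1 + 8·2 + 2·2 + 7·5 + 9·2 + 7·3 + 1·4 + 8·4 = 135
the West site has the highest Borda score (153).

the West site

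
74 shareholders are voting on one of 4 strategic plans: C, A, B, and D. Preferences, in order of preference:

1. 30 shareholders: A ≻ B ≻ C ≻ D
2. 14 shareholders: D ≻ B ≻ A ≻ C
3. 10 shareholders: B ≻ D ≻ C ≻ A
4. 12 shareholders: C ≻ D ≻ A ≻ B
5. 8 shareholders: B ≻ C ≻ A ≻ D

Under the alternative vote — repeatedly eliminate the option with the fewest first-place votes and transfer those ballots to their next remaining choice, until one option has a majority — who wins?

Round 1: C 12, A 30, B 18, D 14. Eliminate C.
Round 2: A 30, B 18, D 26. Eliminate B.
Round 3: A 38, D 36. A has a majority.

A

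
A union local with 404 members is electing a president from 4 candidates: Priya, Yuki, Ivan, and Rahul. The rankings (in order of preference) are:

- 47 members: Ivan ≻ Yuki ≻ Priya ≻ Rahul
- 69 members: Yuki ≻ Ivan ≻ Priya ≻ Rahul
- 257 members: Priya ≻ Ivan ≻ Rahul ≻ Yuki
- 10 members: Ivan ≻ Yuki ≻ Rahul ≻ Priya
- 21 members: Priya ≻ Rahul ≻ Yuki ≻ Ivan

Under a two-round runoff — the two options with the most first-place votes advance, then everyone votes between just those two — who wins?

Round 1 first-place votes: Priya 278, Yuki 69, Ivan 57, Rahul 0.
Priya and Yuki advance.
Runoff: Priya is preferred to Yuki by 278 voters; Yuki by 126.
Priya wins the runoff.

Priya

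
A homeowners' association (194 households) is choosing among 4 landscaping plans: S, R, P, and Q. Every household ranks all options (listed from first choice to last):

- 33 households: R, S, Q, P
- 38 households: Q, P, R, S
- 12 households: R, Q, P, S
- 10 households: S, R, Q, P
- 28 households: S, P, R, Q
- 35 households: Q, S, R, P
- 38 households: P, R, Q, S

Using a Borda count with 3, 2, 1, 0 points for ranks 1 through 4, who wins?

R

S: 33·2 + 38·0 + 12·0 + 10·3 + 28·3 + 35·2 + 38·0 = 250
R: 33·3 + 38·1 + 12·3 + 10·2 + 28·1 + 35·1 + 38·2 = 332
P: 33·0 + 38·2 + 12·1 + 10·0 + 28·2 + 35·0 + 38·3 = 258
Q: 33·1 + 38·3 + 12·2 + 10·1 + 28·0 + 35·3 + 38·1 = 324
R has the highest Borda score (332).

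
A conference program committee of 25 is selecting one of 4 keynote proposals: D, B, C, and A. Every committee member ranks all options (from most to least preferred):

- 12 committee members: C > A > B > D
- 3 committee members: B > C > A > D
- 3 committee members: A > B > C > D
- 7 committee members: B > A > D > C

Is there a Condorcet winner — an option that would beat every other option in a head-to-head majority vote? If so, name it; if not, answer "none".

Checking pairwise contests:
B beats D 25–0.
A beats B 15–10.
B beats C 13–12.
C beats A 15–10.
Every option loses at least one head-to-head, so there is no Condorcet winner.

none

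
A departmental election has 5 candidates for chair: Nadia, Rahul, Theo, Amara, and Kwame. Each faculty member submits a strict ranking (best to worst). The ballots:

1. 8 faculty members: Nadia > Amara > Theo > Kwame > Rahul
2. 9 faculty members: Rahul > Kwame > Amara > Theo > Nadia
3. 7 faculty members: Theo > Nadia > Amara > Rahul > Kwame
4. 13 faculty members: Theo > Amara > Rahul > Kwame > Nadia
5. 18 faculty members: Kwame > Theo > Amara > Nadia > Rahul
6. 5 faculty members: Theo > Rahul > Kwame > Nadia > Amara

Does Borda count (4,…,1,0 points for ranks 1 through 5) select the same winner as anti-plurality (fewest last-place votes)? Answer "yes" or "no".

Borda — scores: Nadia 76, Rahul 84, Theo 179, Amara 131, Kwame 130. Winner: Theo.
Anti-plurality — last-place votes: Nadia 22, Rahul 26, Theo 0, Amara 5, Kwame 7. Winner: Theo.
The two methods agree.

yes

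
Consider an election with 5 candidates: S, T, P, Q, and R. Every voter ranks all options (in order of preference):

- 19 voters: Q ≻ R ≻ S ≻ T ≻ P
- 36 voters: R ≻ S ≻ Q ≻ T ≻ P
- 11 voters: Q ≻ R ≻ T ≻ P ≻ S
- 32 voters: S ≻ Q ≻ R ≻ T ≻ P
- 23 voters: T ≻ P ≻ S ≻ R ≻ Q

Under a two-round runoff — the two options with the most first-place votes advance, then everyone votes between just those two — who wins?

Round 1 first-place votes: S 32, T 23, P 0, Q 30, R 36.
R and S advance.
Runoff: R is preferred to S by 66 voters; S by 55.
R wins the runoff.

R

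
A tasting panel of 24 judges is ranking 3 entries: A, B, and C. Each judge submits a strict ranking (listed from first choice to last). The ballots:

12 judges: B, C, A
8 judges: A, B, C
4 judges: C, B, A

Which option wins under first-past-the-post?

First-place votes: A 8, B 12, C 4.
B has the most first-place votes.

B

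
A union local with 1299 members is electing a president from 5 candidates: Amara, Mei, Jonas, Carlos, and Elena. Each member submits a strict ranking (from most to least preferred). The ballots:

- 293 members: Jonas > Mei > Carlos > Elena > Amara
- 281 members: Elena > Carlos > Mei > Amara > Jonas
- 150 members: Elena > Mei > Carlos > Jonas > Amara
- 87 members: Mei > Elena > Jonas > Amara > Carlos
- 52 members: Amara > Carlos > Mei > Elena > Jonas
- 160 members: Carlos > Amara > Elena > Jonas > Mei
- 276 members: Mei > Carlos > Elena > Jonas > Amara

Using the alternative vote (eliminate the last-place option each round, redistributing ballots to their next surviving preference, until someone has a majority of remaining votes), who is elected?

Mei

Round 1: Amara 52, Mei 363, Jonas 293, Carlos 160, Elena 431. Eliminate Amara.
Round 2: Mei 363, Jonas 293, Carlos 212, Elena 431. Eliminate Carlos.
Round 3: Mei 415, Jonas 293, Elena 591. Eliminate Jonas.
Round 4: Mei 708, Elena 591. Mei has a majority.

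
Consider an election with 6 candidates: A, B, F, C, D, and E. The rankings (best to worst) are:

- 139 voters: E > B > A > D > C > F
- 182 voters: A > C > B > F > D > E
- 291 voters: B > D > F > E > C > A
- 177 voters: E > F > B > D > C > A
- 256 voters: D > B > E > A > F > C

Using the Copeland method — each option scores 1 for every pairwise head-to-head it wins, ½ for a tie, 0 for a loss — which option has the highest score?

A: beats F and C; loses to B, D, and E → score 2.
B: beats A, F, C, D, and E → score 5.
F: beats C; loses to A, B, D, and E → score 1.
C: loses to A, B, F, D, and E → score 0.
D: beats A, F, C, and E; loses to B → score 4.
E: beats A, F, and C; loses to B and D → score 3.
B has the best pairwise record.

B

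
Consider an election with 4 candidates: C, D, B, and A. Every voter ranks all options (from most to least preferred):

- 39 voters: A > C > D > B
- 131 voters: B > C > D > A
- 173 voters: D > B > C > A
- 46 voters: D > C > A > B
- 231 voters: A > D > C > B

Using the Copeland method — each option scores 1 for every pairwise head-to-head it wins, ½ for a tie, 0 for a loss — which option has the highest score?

D

C: beats B and A; loses to D → score 2.
D: beats C, B, and A → score 3.
B: loses to C, D, and A → score 0.
A: beats B; loses to C and D → score 1.
D has the best pairwise record.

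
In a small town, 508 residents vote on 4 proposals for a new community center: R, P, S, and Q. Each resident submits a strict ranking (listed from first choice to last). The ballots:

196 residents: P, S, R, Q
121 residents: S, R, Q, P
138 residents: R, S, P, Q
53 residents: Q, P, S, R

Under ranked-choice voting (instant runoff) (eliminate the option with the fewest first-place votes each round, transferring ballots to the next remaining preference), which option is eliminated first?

Round 1: R 138, P 196, S 121, Q 53. Eliminate Q.

Q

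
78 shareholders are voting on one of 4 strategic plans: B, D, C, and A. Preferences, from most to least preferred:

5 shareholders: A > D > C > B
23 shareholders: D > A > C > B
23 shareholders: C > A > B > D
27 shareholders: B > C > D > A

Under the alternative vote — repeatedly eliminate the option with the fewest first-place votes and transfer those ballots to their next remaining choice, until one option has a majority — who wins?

B

Round 1: B 27, D 23, C 23, A 5. Eliminate A.
Round 2: B 27, D 28, C 23. Eliminate C.
Round 3: B 50, D 28. B has a majority.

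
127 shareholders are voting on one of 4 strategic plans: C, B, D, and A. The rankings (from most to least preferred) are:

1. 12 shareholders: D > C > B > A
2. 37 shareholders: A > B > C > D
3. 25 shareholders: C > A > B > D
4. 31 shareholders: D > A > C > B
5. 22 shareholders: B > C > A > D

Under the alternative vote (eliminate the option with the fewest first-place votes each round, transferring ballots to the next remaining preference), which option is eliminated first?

Round 1: C 25, B 22, D 43, A 37. Eliminate B.

B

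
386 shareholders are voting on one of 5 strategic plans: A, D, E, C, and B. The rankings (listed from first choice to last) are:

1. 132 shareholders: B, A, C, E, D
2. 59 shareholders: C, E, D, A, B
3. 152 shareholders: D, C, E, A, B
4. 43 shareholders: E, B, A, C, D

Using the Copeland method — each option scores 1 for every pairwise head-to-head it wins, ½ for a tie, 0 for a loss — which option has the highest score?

A: beats B; loses to D, E, and C → score 1.
D: beats A and B; loses to E and C → score 2.
E: beats A, D, and B; loses to C → score 3.
C: beats A, D, E, and B → score 4.
B: loses to A, D, E, and C → score 0.
C has the best pairwise record.

C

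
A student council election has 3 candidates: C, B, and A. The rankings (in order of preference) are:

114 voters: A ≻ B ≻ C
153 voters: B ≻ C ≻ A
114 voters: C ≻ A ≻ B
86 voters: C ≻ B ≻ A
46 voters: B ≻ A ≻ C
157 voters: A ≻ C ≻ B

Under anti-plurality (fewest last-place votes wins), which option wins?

Last-place votes: C 160, B 271, A 239.
C is ranked last by the fewest voters, so C wins.

C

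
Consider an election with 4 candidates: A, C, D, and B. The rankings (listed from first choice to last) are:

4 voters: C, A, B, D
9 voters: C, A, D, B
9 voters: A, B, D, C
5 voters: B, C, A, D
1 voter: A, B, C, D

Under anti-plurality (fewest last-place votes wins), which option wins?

A

Last-place votes: A 0, C 9, D 10, B 9.
A is ranked last by the fewest voters, so A wins.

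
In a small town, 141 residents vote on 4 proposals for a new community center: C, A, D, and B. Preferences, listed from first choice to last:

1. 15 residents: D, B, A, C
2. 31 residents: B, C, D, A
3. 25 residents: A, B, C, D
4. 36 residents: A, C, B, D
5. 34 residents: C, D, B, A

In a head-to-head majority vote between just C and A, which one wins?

Voters preferring C to A: 65; preferring A to C: 76.
A wins the head-to-head.

A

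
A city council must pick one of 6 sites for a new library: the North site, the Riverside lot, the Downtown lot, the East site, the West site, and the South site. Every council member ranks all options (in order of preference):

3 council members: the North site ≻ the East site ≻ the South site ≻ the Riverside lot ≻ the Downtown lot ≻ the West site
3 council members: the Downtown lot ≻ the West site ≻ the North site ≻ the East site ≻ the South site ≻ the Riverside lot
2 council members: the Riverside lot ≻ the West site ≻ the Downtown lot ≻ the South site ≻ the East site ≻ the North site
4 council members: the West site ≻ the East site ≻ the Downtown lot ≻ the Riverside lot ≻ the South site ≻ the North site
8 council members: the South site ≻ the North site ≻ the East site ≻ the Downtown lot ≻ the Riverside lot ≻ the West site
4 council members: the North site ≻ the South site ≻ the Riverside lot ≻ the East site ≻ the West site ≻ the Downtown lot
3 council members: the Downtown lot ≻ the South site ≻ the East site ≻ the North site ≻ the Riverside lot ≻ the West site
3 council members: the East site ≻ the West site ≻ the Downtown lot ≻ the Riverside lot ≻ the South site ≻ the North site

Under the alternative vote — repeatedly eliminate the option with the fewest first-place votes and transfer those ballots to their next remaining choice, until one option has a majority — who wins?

the South site

Round 1: the North site 7, the Riverside lot 2, the Downtown lot 6, the East site 3, the West site 4, the South site 8. Eliminate the Riverside lot.
Round 2: the North site 7, the Downtown lot 6, the East site 3, the West site 6, the South site 8. Eliminate the East site.
Round 3: the North site 7, the Downtown lot 6, the West site 9, the South site 8. Eliminate the Downtown lot.
Round 4: the North site 7, the West site 12, the South site 11. Eliminate the North site.
Round 5: the West site 12, the South site 18. The South site has a majority.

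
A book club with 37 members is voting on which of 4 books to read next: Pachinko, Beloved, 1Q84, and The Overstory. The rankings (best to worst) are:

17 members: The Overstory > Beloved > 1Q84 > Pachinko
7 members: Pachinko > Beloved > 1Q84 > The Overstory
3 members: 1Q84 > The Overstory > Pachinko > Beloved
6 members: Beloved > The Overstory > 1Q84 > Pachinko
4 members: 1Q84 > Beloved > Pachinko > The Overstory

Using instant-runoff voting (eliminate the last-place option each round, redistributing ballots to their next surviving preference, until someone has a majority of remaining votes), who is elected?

The Overstory

Round 1: Pachinko 7, Beloved 6, 1Q84 7, The Overstory 17. Eliminate Beloved.
Round 2: Pachinko 7, 1Q84 7, The Overstory 23. The Overstory has a majority.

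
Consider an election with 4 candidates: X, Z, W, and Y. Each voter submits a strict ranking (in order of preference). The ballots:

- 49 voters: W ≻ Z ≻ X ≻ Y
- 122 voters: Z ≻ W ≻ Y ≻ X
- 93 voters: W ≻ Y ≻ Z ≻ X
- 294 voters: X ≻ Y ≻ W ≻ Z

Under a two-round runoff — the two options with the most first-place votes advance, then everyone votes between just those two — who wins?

Round 1 first-place votes: X 294, Z 122, W 142, Y 0.
X and W advance.
Runoff: X is preferred to W by 294 voters; W by 264.
X wins the runoff.

X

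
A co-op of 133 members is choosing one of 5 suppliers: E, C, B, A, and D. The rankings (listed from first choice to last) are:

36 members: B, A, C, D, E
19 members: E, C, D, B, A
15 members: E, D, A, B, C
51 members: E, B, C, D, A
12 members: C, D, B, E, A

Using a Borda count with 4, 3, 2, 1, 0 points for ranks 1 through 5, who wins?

B

E: 36·0 + 19·4 + 15·4 + 51·4 + 12·1 = 352
C: 36·2 + 19·3 + 15·0 + 51·2 + 12·4 = 279
B: 36·4 + 19·1 + 15·1 + 51·3 + 12·2 = 355
A: 36·3 + 19·0 + 15·2 + 51·0 + 12·0 = 138
D: 36·1 + 19·2 + 15·3 + 51·1 + 12·3 = 206
B has the highest Borda score (355).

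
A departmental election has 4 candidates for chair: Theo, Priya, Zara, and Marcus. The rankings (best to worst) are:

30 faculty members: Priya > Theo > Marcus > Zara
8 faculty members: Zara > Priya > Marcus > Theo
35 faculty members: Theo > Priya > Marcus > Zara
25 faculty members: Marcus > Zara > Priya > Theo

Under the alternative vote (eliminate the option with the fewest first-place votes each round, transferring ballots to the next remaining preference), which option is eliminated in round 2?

Marcus

Round 1: Theo 35, Priya 30, Zara 8, Marcus 25. Eliminate Zara.
Round 2: Theo 35, Priya 38, Marcus 25. Eliminate Marcus.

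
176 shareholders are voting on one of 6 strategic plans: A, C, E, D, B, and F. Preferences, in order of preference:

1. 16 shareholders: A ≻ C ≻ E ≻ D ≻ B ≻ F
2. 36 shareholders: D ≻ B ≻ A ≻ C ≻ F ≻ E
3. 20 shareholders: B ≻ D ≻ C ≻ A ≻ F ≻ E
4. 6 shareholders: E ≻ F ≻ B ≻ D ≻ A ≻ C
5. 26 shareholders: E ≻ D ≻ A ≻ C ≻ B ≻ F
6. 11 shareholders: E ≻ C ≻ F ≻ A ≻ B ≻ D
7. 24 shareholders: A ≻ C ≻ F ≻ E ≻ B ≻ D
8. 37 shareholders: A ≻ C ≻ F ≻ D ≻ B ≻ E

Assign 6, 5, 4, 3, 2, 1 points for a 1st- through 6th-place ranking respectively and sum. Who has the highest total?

A: 16·6 + 36·4 + 20·3 + 6·2 + 26·4 + 11·3 + 24·6 + 37·6 = 815
C: 16·5 + 36·3 + 20·4 + 6·1 + 26·3 + 11·5 + 24·5 + 37·5 = 712
E: 16·4 + 36·1 + 20·1 + 6·6 + 26·6 + 11·6 + 24·3 + 37·1 = 487
D: 16·3 + 36·6 + 20·5 + 6·3 + 26·5 + 11·1 + 24·1 + 37·3 = 658
B: 16·2 + 36·5 + 20·6 + 6·4 + 26·2 + 11·2 + 24·2 + 37·2 = 552
F: 16·1 + 36·2 + 20·2 + 6·5 + 26·1 + 11·4 + 24·4 + 37·4 = 472
A has the highest Borda score (815).

A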